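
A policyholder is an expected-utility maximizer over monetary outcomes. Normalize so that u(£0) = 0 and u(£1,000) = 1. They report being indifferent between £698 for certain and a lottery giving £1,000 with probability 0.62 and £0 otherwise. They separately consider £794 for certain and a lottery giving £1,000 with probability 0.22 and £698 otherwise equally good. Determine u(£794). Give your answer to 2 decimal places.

From the first indifference, u(£698) = 0.62·u(£1,000) + 0.38·u(£0) = 0.62·1 + 0.38·0 = 0.62.
Chaining: u(£794) = 0.22·1.00 + 0.78·0.62 = 0.7036.

0.70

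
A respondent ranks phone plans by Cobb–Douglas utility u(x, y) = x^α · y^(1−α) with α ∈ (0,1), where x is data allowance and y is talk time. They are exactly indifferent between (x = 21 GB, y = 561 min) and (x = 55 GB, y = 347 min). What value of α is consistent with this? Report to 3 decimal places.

α ≈ 0.333

The Cobb–Douglas utilities coincide, so 21^α·561^(1−α) = 55^α·347^(1−α).
(21/55)^α = (347/561)^(1−α); take logs: α·ln(21/55) = (1−α)·ln(347/561), i.e. α·-0.962811 = (1−α)·-0.480396.
With A = -0.962811 and B = -0.480396: α·A = (1−α)·B, so α = B/(A+B) = -0.480396/-1.443207 ≈ 0.333.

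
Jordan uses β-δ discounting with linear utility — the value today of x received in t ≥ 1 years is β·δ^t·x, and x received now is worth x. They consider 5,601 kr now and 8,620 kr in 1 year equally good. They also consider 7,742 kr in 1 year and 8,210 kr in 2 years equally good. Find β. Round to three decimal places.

The second indifference involves only future payoffs, so β cancels: β·δ^1·7742 = β·δ^2·8210, giving δ = 7742/8210 = 0.94300.
The first indifference: 5601 = β·δ·8620, so β = 5601/(δ·8620) = 5601/(0.94300·8620) ≈ 0.689.

β ≈ 0.689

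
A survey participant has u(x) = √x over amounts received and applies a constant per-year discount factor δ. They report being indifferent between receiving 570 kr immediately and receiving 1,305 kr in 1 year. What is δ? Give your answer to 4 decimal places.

δ ≈ 0.6609

The payoff in 1 year is discounted by δ, so u(570) = δ·u(1305) and δ = u(570)/u(1305).
Since u(x) = √x, δ = √(570/1305) = 0.66089.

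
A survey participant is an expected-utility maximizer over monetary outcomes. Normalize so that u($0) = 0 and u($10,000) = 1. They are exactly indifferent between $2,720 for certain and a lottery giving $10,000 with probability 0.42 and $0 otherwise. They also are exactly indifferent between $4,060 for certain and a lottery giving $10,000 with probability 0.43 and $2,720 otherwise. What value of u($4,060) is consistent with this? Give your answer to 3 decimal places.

0.669

From the first indifference, u($2,720) = 0.42·u($10,000) + 0.58·u($0) = 0.42·1 + 0.58·0 = 0.42.
Chaining: u($4,060) = 0.43·1.00 + 0.57·0.42 = 0.6694.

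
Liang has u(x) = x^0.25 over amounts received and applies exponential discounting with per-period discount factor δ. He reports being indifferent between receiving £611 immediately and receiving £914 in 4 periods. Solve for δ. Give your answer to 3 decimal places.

The payoff in 4 periods is discounted by δ^4, so u(611) = δ^4·u(914) and δ^4 = u(611)/u(914).
With u(x) = x^0.25: δ^4 = 611^0.25/914^0.25 = (611/914)^0.25 = 0.90422.
Hence δ = (0.90422)^(1/4) = 0.97514.

δ ≈ 0.975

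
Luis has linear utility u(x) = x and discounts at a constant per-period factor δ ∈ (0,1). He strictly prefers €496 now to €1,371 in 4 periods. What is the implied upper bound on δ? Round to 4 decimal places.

δ < 0.7756

Comparing present values: 496 > δ^4·1371.
Dividing by 1371: δ^4 < 0.36178. Both sides are positive, so the 4th root keeps the direction.
δ < 0.36178^(1/4) = 0.7756.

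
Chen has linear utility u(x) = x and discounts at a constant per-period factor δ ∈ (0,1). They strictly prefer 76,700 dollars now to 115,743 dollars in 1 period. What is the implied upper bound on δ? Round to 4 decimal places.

δ < 0.6627

The preference means 76700 > δ·115743.
Dividing through by 115743 gives δ < 0.66268.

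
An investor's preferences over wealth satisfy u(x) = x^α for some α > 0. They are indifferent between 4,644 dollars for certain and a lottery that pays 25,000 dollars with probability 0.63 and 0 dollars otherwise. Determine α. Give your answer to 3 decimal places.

α ≈ 0.274

The lottery's expected utility is 0.63·u(25000) + 0.37·u(0) = 0.63·25000^α (since u(0) = 0 for α > 0).
Indifference: 4644^α = 0.63·25000^α, so (4644/25000)^α = 0.63.
α = ln(0.63) / ln(4644/25000) = -0.462035/-1.683300 ≈ 0.274.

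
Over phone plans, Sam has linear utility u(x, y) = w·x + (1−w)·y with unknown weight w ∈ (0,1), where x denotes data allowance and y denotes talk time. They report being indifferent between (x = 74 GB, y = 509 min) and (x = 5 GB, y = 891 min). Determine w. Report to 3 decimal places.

u(74,509) = u(5,891) means w·74 + (1−w)·509 = w·5 + (1−w)·891.
Rearranging, 69·w − 382·(1−w) = 0.
The marginal rate of substitution is 382/69, so w = 382/(69+382) = 0.847.

w = 0.847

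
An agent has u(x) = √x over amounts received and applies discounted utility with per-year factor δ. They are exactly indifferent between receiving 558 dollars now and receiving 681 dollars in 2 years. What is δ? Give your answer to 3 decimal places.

Indifference means u(558) = δ^2 · u(681), so δ^2 = u(558)/u(681).
With u(x) = √x: δ^2 = √558/√681 = √(558/681) = 0.90520.
Hence δ = (0.90520)^(1/2) = 0.95142.

δ ≈ 0.951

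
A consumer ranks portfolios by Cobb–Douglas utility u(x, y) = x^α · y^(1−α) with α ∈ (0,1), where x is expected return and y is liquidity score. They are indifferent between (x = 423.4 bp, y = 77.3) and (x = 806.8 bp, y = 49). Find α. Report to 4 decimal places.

Set the two utilities equal: 423.4^α·77.3^(1−α) = 806.8^α·49^(1−α).
Taking logs: α·ln 423.4 + (1−α)·ln 77.3 = α·ln 806.8 + (1−α)·ln 49, i.e. α·-0.6447584 = (1−α)·-0.4558737.
Thus α·(-1.1006321) = -0.4558737, so α = -0.4558737/-1.1006321 ≈ 0.4142.

α ≈ 0.4142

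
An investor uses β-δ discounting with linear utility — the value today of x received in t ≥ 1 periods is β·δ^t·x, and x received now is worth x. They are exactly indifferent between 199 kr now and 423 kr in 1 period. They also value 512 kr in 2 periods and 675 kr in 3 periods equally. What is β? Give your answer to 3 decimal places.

The second indifference involves only future payoffs, so β cancels: β·δ^2·512 = β·δ^3·675, giving δ = 512/675 = 0.75852.
Substituting δ into 199 = β·δ·423: β = 199/(320.853) ≈ 0.620.

β ≈ 0.620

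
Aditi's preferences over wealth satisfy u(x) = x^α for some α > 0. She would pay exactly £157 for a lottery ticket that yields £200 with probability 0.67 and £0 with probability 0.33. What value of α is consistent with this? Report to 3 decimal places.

EU(lottery) = 0.67·200^α + 0.33·0 = 0.67·200^α.
Indifference: 157^α = 0.67·200^α, so (157/200)^α = 0.67.
Take logs: α = ln 0.67 / ln(157/200) ≈ 1.65438.

α ≈ 1.654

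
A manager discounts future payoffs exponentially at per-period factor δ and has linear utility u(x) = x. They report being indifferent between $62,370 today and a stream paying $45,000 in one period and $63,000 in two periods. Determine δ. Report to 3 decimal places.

Equating present values: 62370 = 45000δ + 63000δ².
So 63000δ² + 45000δ − 62370 = 0.
The positive root is δ = [−45000 + √(45000² + 4·63000·62370)] / (2·63000) = (−45000 + 133200.000)/126000 ≈ 0.700.

δ ≈ 0.700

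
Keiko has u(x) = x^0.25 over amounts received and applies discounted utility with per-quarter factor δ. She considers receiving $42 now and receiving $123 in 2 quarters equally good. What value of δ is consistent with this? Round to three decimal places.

The payoff in 2 quarters is discounted by δ^2, so u(42) = δ^2·u(123) and δ^2 = u(42)/u(123).
Since u(x) = x^0.25, δ^2 = (42/123)^0.25 = 0.34146^0.25 = 0.76443.
Hence δ = (0.76443)^(1/2) = 0.87432.

δ ≈ 0.874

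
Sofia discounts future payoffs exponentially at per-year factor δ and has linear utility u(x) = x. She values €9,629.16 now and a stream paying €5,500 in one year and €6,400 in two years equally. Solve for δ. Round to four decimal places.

Equating present values: 9629.16 = 5500δ + 6400δ².
So 6400δ² + 5500δ − 9629.16 = 0.
The positive root is δ = [−5500 + √(5500² + 4·6400·9629.16)] / (2·6400) = (−5500 + 16636.000)/12800 ≈ 0.8700.

δ ≈ 0.8700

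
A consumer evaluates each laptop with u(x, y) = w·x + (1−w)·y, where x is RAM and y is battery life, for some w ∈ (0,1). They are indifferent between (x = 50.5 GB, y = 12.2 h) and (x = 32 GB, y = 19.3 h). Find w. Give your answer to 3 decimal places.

w = 0.277

Indifference: w·50.5 + (1−w)·12.2 = w·32 + (1−w)·19.3.
Rearranging, 18.5·w − 7.1·(1−w) = 0.
The marginal rate of substitution is 7.1/18.5, so w = 7.1/(18.5+7.1) = 0.277.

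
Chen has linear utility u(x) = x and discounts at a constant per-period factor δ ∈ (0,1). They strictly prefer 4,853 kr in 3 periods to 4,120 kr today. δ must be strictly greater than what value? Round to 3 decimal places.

δ > 0.947

The preference means 4120 < δ^3·4853.
So δ^3 > 4120/4853 = 0.84896; taking the cube root of both positive sides preserves the inequality.
δ > 0.84896^(1/3) = 0.947.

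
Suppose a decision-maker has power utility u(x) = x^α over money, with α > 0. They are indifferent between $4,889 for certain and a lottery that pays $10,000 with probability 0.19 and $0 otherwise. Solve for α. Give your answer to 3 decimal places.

EU(lottery) = 0.19·10000^α + 0.81·0 = 0.19·10000^α.
Equating: 4889^α = 0.19·10000^α, i.e. 0.4889^α = 0.19.
Taking logs: α·ln(4889/10000) = ln(0.19), so α = -1.660731 / -0.715597 ≈ 2.321.

α ≈ 2.321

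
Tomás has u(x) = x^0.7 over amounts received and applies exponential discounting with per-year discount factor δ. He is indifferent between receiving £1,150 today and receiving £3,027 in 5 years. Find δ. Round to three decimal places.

Indifference means u(1150) = δ^5 · u(3027), so δ^5 = u(1150)/u(3027).
With u(x) = x^0.7: δ^5 = 1150^0.7/3027^0.7 = (1150/3027)^0.7 = 0.50790.
So δ = 0.50790^(1/5) ≈ 0.873.

δ ≈ 0.873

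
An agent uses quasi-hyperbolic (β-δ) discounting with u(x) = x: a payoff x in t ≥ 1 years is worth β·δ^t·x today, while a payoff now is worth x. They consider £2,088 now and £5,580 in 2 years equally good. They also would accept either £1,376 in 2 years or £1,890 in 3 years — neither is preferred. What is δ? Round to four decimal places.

δ ≈ 0.7280

From the later pair, β·δ^2·1376 = β·δ^3·1890; dividing through, δ = 1376/1890 = 0.72804.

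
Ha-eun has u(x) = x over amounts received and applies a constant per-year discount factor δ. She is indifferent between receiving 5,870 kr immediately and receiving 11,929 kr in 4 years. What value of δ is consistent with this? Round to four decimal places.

δ ≈ 0.8375

Equating discounted utilities: u(5870) = δ^4·u(11929) ⇒ δ^4 = u(5870)/u(11929).
With u(x) = x: δ^4 = 5870/11929 = 0.49208.
Taking the 4th root: δ = 0.49208^(1/4) ≈ 0.8375.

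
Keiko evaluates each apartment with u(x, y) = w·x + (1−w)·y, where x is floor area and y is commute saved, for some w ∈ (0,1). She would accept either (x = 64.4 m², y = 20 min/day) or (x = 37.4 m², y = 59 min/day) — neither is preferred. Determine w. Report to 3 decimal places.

w = 0.591

Equating utilities: w·64.4 + (1−w)·20 = w·37.4 + (1−w)·59.
w·(64.4−37.4) = (1−w)·(59−20), i.e. w·27 = (1−w)·39.
So w/(1−w) = 39/27 = 1.4444, giving w = 39/(27+39) = 0.591.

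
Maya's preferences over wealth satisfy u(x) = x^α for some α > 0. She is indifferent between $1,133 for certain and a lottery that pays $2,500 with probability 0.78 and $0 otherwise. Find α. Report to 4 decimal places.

α ≈ 0.3139

Since u(0) = 0, the lottery's EU is 0.78·2500^α.
Indifference: 1133^α = 0.78·2500^α, so (1133/2500)^α = 0.78.
Take logs: α = ln 0.78 / ln(1133/2500) ≈ 0.313943.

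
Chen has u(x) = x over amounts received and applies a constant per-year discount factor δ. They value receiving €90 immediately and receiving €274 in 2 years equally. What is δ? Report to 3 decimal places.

δ ≈ 0.573

Indifference means u(90) = δ^2 · u(274), so δ^2 = u(90)/u(274).
With u(x) = x: δ^2 = 90/274 = 0.32847.
So δ = 0.32847^(1/2) ≈ 0.573.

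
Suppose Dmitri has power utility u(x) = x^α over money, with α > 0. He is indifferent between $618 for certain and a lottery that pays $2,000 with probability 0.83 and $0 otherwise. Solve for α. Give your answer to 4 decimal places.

The lottery's expected utility is 0.83·u(2000) + 0.17·u(0) = 0.83·2000^α (since u(0) = 0 for α > 0).
Setting u(618) equal to that: 618^α = 0.83·2000^α ⇒ (618/2000)^α = 0.83.
Take logs: α = ln 0.83 / ln(618/2000) ≈ 0.158657.

α ≈ 0.1587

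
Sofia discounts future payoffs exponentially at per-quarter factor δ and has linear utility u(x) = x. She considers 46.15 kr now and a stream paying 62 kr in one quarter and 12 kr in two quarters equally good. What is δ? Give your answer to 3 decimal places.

δ ≈ 0.660

Present value of the stream is 62·δ + 12·δ². Indifference gives 62δ + 12δ² = 46.15.
Rearranged: 12δ² + 62δ − 46.15 = 0.
By the quadratic formula (taking the positive root), δ = (−62 + √6059.20) / 24 ≈ 0.660.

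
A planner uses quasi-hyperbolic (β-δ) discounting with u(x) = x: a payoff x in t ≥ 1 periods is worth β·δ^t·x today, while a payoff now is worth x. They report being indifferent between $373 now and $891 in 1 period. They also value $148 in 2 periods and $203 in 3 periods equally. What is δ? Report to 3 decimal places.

δ ≈ 0.729

The second indifference involves only future payoffs, so β cancels: β·δ^2·148 = β·δ^3·203, giving δ = 148/203 = 0.72906.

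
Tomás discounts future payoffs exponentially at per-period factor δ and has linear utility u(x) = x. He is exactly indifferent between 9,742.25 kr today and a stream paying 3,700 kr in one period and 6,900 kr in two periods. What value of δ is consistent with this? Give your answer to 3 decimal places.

The stream is worth 3700δ + 6900δ² today, so 3700δ + 6900δ² = 9742.25.
Rearranged: 6900δ² + 3700δ − 9742.25 = 0.
By the quadratic formula (taking the positive root), δ = (−3700 + √282576100.00) / 13800 ≈ 0.950.

δ ≈ 0.950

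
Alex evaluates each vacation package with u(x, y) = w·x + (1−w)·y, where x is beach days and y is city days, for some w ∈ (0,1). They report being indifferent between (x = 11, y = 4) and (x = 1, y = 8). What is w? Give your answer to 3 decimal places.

w = 0.286

Indifference: w·11 + (1−w)·4 = w·1 + (1−w)·8.
w·(11−1) = (1−w)·(8−4), i.e. w·10 = (1−w)·4.
Hence w = 4/(10+4) = 4/14 = 0.286.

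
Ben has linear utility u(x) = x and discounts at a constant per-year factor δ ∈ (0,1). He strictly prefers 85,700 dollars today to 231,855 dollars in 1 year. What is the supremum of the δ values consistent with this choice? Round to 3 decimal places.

δ < 0.370

Comparing present values: 85700 > δ·231855.
Dividing through by 231855 gives δ < 0.36963.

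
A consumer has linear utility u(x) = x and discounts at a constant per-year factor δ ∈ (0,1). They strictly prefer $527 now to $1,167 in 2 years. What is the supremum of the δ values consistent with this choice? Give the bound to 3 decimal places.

The preference means 527 > δ^2·1167.
Hence δ^2 < 527/1167 = 0.45159, and x ↦ x^(1/2) is increasing on (0,∞).
δ < 0.45159^(1/2) = 0.672.

δ < 0.672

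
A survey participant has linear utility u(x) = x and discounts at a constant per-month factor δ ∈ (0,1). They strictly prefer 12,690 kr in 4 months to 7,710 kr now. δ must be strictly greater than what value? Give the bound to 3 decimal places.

δ > 0.883

Under u(x) = x this choice says 7710 < δ^4·12690.
Hence δ^4 > 7710/12690 = 0.60757, and x ↦ x^(1/4) is increasing on (0,∞).
δ > 0.60757^(1/4) = 0.883.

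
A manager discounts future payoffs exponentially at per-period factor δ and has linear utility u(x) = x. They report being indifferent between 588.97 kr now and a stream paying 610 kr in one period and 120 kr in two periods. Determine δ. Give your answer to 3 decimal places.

δ ≈ 0.830

Equating present values: 588.97 = 610δ + 120δ².
That is, 120δ² + 610δ − 588.97 = 0, a quadratic in δ.
The positive root is δ = [−610 + √(610² + 4·120·588.97)] / (2·120) = (−610 + 809.201)/240 ≈ 0.830.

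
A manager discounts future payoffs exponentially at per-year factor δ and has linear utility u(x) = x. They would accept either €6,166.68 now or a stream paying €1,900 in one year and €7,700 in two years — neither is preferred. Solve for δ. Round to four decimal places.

The stream is worth 1900δ + 7700δ² today, so 1900δ + 7700δ² = 6166.68.
That is, 7700δ² + 1900δ − 6166.68 = 0, a quadratic in δ.
By the quadratic formula (taking the positive root), δ = (−1900 + √193543744.00) / 15400 ≈ 0.7800.

δ ≈ 0.7800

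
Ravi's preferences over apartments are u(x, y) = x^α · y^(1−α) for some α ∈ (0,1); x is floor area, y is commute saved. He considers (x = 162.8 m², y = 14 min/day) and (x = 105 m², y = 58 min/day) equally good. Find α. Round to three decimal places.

The Cobb–Douglas utilities coincide, so 162.8^α·14^(1−α) = 105^α·58^(1−α).
Taking logs: α·ln 162.8 + (1−α)·ln 14 = α·ln 105 + (1−α)·ln 58, i.e. α·0.438562 = (1−α)·1.421386.
So α/(1−α) = (1.421386)/(0.438562) = 3.241015, and α = 3.241015/4.241015 ≈ 0.764.

α ≈ 0.764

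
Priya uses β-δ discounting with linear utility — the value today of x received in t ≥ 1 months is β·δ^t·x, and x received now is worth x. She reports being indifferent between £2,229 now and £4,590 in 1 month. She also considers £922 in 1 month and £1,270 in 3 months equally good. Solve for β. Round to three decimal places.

β ≈ 0.570

From the later pair, β·δ^1·922 = β·δ^3·1270; dividing through, δ^2 = 922/1270 = 0.72598, so δ = 0.85205.
The first indifference: 2229 = β·δ·4590, so β = 2229/(δ·4590) = 2229/(0.85205·4590) ≈ 0.570.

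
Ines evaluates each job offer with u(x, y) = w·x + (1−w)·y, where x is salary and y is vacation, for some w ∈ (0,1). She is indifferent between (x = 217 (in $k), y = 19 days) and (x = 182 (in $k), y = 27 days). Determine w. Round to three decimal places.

w = 0.186

Indifference: w·217 + (1−w)·19 = w·182 + (1−w)·27.
Rearranging, 35·w − 8·(1−w) = 0.
Hence w = 8/(35+8) = 8/43 = 0.186.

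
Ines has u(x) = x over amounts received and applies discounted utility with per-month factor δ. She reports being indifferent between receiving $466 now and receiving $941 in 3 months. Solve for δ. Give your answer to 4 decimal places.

The payoff in 3 months is discounted by δ^3, so u(466) = δ^3·u(941) and δ^3 = u(466)/u(941).
With u(x) = x: δ^3 = 466/941 = 0.49522.
So δ = 0.49522^(1/3) ≈ 0.7912.

δ ≈ 0.7912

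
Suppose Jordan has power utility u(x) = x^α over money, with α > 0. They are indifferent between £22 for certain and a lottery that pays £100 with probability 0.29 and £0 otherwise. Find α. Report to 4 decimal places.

α ≈ 0.8175

Since u(0) = 0, the lottery's EU is 0.29·100^α.
Indifference: 22^α = 0.29·100^α, so (22/100)^α = 0.29.
Taking logs: α·ln(22/100) = ln(0.29), so α = -1.2378744 / -1.5141277 ≈ 0.8175.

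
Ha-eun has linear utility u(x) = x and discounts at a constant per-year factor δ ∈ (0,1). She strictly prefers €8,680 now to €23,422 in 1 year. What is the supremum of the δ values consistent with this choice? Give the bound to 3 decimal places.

δ < 0.371

Under u(x) = x this choice says 8680 > δ·23422.
Dividing through by 23422 gives δ < 0.37059.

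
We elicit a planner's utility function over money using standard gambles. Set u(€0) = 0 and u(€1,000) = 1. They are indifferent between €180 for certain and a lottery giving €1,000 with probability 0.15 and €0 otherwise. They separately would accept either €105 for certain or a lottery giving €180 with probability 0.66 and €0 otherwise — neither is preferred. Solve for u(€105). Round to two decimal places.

From the first indifference, u(€180) = 0.15·u(€1,000) + 0.85·u(€0) = 0.15·1 + 0.85·0 = 0.15.
Then u(€105) = 0.66·u(€180) + 0.34·u(€0) = 0.66·0.15 + 0.34·0.00 = 0.0990.

0.10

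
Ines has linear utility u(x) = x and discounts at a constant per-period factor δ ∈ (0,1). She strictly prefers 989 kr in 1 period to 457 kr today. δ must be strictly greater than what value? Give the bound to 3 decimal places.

Under u(x) = x this choice says 457 < δ·989.
Dividing through by 989 gives δ > 0.46208.

δ > 0.462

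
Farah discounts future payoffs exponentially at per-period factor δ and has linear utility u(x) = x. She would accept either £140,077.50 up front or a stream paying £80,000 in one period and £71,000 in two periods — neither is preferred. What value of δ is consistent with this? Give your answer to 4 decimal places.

The stream is worth 80000δ + 71000δ² today, so 80000δ + 71000δ² = 140077.50.
That is, 71000δ² + 80000δ − 140077.50 = 0, a quadratic in δ.
By the quadratic formula (taking the positive root), δ = (−80000 + √46182010000.00) / 142000 ≈ 0.9500.

δ ≈ 0.9500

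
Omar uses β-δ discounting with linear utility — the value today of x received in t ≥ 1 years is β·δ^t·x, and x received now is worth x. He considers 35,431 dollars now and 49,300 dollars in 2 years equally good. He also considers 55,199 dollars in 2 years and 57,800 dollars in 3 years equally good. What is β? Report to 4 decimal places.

β ≈ 0.7880

The second indifference involves only future payoffs, so β cancels: β·δ^2·55199 = β·δ^3·57800, giving δ = 55199/57800 = 0.95500.
The first indifference: 35431 = β·δ^2·49300, so β = 35431/(δ^2·49300) = 35431/(0.91202·49300) ≈ 0.7880.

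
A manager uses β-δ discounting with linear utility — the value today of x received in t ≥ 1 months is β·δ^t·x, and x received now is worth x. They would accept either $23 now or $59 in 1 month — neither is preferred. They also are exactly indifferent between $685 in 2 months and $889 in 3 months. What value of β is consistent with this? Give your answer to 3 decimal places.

From the later pair, β·δ^2·685 = β·δ^3·889; dividing through, δ = 685/889 = 0.77053.
The first indifference: 23 = β·δ·59, so β = 23/(δ·59) = 23/(0.77053·59) ≈ 0.506.

β ≈ 0.506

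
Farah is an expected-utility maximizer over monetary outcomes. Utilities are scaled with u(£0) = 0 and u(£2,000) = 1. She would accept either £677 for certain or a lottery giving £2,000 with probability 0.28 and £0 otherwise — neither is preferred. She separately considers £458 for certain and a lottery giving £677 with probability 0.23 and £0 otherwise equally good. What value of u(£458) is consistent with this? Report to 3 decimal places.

0.064

First, u(£677) = 0.28·u(£2,000) + 0.72·u(£0) = 0.28.
Then u(£458) = 0.23·u(£677) + 0.77·u(£0) = 0.23·0.28 + 0.77·0.00 = 0.0644.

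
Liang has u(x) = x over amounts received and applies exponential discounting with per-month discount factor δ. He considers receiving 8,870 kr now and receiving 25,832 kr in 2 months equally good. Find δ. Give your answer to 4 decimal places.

The payoff in 2 months is discounted by δ^2, so u(8870) = δ^2·u(25832) and δ^2 = u(8870)/u(25832).
With u(x) = x: δ^2 = 8870/25832 = 0.34337.
Hence δ = (0.34337)^(1/2) = 0.585980.

δ ≈ 0.5860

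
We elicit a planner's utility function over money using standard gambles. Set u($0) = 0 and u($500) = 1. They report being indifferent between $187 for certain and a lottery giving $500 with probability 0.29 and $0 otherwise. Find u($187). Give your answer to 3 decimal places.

0.290

u($187) equals the lottery's expected utility: 0.29·1 + 0.71·0 = 0.29.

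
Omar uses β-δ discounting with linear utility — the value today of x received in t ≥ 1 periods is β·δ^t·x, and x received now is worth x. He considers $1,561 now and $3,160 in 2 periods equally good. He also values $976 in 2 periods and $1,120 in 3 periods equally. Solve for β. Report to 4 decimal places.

The second indifference involves only future payoffs, so β cancels: β·δ^2·976 = β·δ^3·1120, giving δ = 976/1120 = 0.87143.
Substituting δ into 1561 = β·δ^2·3160: β = 1561/(2399.665) ≈ 0.6505.

β ≈ 0.6505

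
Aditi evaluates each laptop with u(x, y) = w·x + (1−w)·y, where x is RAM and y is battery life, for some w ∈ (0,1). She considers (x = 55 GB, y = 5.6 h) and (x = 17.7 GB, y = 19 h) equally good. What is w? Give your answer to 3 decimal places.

Indifference: w·55 + (1−w)·5.6 = w·17.7 + (1−w)·19.
w·(55−17.7) = (1−w)·(19−5.6), i.e. w·37.3 = (1−w)·13.4.
So w/(1−w) = 13.4/37.3 = 0.3592, giving w = 13.4/(37.3+13.4) = 0.264.

w = 0.264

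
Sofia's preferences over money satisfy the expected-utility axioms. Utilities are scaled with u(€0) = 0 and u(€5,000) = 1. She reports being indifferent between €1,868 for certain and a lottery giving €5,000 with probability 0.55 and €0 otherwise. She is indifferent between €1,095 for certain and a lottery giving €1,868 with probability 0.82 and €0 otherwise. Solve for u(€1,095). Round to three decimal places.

The first gamble pins u(€1,868): it must equal 0.55·1 + 0.45·0 = 0.55.
Then u(€1,095) = 0.82·u(€1,868) + 0.18·u(€0) = 0.82·0.55 + 0.18·0.00 = 0.4510.

0.451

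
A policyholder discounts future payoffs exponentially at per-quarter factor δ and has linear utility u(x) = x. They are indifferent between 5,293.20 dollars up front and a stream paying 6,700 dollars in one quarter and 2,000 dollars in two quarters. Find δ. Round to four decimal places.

δ ≈ 0.6600

Present value of the stream is 6700·δ + 2000·δ². Indifference gives 6700δ + 2000δ² = 5293.20.
Rearranged: 2000δ² + 6700δ − 5293.20 = 0.
By the quadratic formula (taking the positive root), δ = (−6700 + √87235600.00) / 4000 ≈ 0.6600.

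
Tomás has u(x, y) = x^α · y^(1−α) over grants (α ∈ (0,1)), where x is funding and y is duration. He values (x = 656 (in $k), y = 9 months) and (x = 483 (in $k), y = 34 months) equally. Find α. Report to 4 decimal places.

The Cobb–Douglas utilities coincide, so 656^α·9^(1−α) = 483^α·34^(1−α).
(656/483)^α = (34/9)^(1−α); take logs: α·ln(656/483) = (1−α)·ln(34/9), i.e. α·0.3061441 = (1−α)·1.3291359.
With A = 0.3061441 and B = 1.3291359: α·A = (1−α)·B, so α = B/(A+B) = 1.3291359/1.6352800 ≈ 0.8128.

α ≈ 0.8128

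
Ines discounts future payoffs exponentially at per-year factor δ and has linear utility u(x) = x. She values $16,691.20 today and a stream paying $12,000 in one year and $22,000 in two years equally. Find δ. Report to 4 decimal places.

The stream is worth 12000δ + 22000δ² today, so 12000δ + 22000δ² = 16691.20.
Rearranged: 22000δ² + 12000δ − 16691.20 = 0.
The positive root is δ = [−12000 + √(12000² + 4·22000·16691.20)] / (2·22000) = (−12000 + 40160.000)/44000 ≈ 0.6400.

δ ≈ 0.6400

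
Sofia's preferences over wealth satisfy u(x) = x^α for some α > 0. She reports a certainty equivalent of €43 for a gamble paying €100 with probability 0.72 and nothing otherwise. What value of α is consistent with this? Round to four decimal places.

α ≈ 0.3892

The lottery's expected utility is 0.72·u(100) + 0.28·u(0) = 0.72·100^α (since u(0) = 0 for α > 0).
Setting u(43) equal to that: 43^α = 0.72·100^α ⇒ (43/100)^α = 0.72.
Taking logs: α·ln(43/100) = ln(0.72), so α = -0.3285041 / -0.8439701 ≈ 0.3892.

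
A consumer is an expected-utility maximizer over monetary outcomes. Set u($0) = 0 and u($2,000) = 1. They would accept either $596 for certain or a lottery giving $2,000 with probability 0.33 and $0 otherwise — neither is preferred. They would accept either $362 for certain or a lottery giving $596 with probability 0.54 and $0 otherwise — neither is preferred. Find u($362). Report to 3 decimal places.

First, u($596) = 0.33·u($2,000) + 0.67·u($0) = 0.33.
Chaining: u($362) = 0.54·0.33 + 0.46·0.00 = 0.1782.

0.178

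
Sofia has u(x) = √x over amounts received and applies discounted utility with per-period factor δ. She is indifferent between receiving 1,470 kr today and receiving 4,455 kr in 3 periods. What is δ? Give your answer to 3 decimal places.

δ ≈ 0.831

Indifference means u(1470) = δ^3 · u(4455), so δ^3 = u(1470)/u(4455).
Since u(x) = √x, δ^3 = √(1470/4455) = 0.57443.
Hence δ = (0.57443)^(1/3) = 0.83128.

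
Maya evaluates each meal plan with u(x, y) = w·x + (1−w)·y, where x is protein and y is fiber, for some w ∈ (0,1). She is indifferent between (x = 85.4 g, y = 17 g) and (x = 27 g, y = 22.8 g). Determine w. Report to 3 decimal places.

Equating utilities: w·85.4 + (1−w)·17 = w·27 + (1−w)·22.8.
Rearranging, 58.4·w − 5.8·(1−w) = 0.
The marginal rate of substitution is 5.8/58.4, so w = 5.8/(58.4+5.8) = 0.090.

w = 0.090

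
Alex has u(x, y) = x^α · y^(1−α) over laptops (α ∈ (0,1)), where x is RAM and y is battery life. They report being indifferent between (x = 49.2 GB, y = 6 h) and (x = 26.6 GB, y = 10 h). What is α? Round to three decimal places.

The Cobb–Douglas utilities coincide, so 49.2^α·6^(1−α) = 26.6^α·10^(1−α).
Taking logs: α·ln 49.2 + (1−α)·ln 6 = α·ln 26.6 + (1−α)·ln 10, i.e. α·0.614982 = (1−α)·0.510826.
Thus α·(1.125808) = 0.510826, so α = 0.510826/1.125808 ≈ 0.454.

α ≈ 0.454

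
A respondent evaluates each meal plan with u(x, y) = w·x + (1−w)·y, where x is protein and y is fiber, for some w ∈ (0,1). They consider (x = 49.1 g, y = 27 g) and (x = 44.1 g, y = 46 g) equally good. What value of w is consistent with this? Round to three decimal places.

Indifference: w·49.1 + (1−w)·27 = w·44.1 + (1−w)·46.
Collecting terms: w·5 = (1−w)·19.
The marginal rate of substitution is 19/5, so w = 19/(5+19) = 0.792.

w = 0.792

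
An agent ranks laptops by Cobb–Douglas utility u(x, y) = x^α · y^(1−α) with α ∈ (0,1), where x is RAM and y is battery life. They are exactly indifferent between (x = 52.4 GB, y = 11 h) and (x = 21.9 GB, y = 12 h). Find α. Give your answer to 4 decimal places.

α ≈ 0.0907

The Cobb–Douglas utilities coincide, so 52.4^α·11^(1−α) = 21.9^α·12^(1−α).
Rearrange to (52.4/21.9)^α = (12/11)^(1−α) and take logs: α·0.8724200 = (1−α)·0.0870114.
So α/(1−α) = (0.0870114)/(0.8724200) = 0.0997357, and α = 0.0997357/1.0997357 ≈ 0.0907.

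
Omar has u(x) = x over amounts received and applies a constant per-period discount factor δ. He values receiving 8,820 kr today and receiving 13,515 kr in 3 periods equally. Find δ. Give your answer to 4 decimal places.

δ ≈ 0.8674

The payoff in 3 periods is discounted by δ^3, so u(8820) = δ^3·u(13515) and δ^3 = u(8820)/u(13515).
With u(x) = x: δ^3 = 8820/13515 = 0.65261.
Taking the cube root: δ = 0.65261^(1/3) ≈ 0.8674.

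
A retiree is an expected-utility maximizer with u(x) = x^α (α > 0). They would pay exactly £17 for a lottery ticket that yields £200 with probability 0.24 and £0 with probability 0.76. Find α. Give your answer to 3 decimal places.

The lottery's expected utility is 0.24·u(200) + 0.76·u(0) = 0.24·200^α (since u(0) = 0 for α > 0).
Equating: 17^α = 0.24·200^α, i.e. 0.0850^α = 0.24.
Take logs: α = ln 0.24 / ln(17/200) ≈ 0.57893.

α ≈ 0.579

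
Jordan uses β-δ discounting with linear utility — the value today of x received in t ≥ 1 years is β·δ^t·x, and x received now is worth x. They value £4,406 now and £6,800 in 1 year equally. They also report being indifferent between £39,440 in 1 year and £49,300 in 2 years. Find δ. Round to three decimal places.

δ ≈ 0.800

From the later pair, β·δ^1·39440 = β·δ^2·49300; dividing through, δ = 39440/49300 = 0.80000.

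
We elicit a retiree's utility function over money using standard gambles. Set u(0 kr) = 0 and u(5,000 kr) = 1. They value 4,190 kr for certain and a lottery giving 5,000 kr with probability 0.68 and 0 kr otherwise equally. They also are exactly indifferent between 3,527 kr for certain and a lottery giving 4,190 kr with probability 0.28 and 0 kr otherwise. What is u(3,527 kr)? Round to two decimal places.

0.19

First, u(4,190 kr) = 0.68·u(5,000 kr) + 0.32·u(0 kr) = 0.68.
Then u(3,527 kr) = 0.28·u(4,190 kr) + 0.72·u(0 kr) = 0.28·0.68 + 0.72·0.00 = 0.1904.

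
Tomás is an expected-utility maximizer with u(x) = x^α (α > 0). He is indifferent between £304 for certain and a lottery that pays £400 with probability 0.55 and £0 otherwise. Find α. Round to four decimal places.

Since u(0) = 0, the lottery's EU is 0.55·400^α.
Equating: 304^α = 0.55·400^α, i.e. 0.7600^α = 0.55.
α = ln(0.55) / ln(304/400) = -0.5978370/-0.2744368 ≈ 2.1784.

α ≈ 2.1784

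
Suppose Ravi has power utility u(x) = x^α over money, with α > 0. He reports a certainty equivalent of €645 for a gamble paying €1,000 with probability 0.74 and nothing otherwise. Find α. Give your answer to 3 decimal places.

α ≈ 0.687

Since u(0) = 0, the lottery's EU is 0.74·1000^α.
Equating: 645^α = 0.74·1000^α, i.e. 0.6450^α = 0.74.
Taking logs: α·ln(645/1000) = ln(0.74), so α = -0.301105 / -0.438505 ≈ 0.687.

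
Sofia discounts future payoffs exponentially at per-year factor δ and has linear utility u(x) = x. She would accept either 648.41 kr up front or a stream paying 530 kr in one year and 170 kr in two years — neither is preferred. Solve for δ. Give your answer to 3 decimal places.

The stream is worth 530δ + 170δ² today, so 530δ + 170δ² = 648.41.
Rearranged: 170δ² + 530δ − 648.41 = 0.
The positive root is δ = [−530 + √(530² + 4·170·648.41)] / (2·170) = (−530 + 849.599)/340 ≈ 0.940.

δ ≈ 0.940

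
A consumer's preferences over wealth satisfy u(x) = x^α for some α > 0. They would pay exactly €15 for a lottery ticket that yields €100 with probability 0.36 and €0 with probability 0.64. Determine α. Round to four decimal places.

EU(lottery) = 0.36·100^α + 0.64·0 = 0.36·100^α.
Equating: 15^α = 0.36·100^α, i.e. 0.1500^α = 0.36.
Take logs: α = ln 0.36 / ln(15/100) ≈ 0.538527.

α ≈ 0.5385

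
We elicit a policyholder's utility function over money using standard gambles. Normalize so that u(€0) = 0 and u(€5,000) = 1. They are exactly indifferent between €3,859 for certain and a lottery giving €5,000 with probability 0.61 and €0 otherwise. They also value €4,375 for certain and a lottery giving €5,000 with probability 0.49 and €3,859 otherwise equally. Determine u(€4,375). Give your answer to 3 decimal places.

0.801

First, u(€3,859) = 0.61·u(€5,000) + 0.39·u(€0) = 0.61.
Then u(€4,375) = 0.49·u(€5,000) + 0.51·u(€3,859) = 0.49·1.00 + 0.51·0.61 = 0.8011.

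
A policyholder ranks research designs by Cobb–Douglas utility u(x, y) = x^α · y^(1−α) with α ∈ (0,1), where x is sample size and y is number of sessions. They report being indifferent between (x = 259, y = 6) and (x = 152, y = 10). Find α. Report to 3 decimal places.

α ≈ 0.489

The Cobb–Douglas utilities coincide, so 259^α·6^(1−α) = 152^α·10^(1−α).
Rearrange to (259/152)^α = (10/6)^(1−α) and take logs: α·0.532948 = (1−α)·0.510826.
Thus α·(1.043774) = 0.510826, so α = 0.510826/1.043774 ≈ 0.489.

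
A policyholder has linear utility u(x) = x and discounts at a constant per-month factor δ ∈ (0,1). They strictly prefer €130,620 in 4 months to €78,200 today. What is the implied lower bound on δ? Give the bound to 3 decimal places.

The preference means 78200 < δ^4·130620.
Hence δ^4 > 78200/130620 = 0.59868, and x ↦ x^(1/4) is increasing on (0,∞).
δ > (78200/130620)^(1/4) ≈ 0.880.

δ > 0.880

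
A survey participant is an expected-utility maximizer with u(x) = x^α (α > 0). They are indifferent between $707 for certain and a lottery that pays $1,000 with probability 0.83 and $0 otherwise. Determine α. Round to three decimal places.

α ≈ 0.537

The lottery's expected utility is 0.83·u(1000) + 0.17·u(0) = 0.83·1000^α (since u(0) = 0 for α > 0).
Indifference: 707^α = 0.83·1000^α, so (707/1000)^α = 0.83.
Taking logs: α·ln(707/1000) = ln(0.83), so α = -0.186330 / -0.346725 ≈ 0.537.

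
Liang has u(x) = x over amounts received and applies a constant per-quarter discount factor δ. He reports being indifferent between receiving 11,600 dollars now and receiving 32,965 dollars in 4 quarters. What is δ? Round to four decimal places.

δ ≈ 0.7702

Equating discounted utilities: u(11600) = δ^4·u(32965) ⇒ δ^4 = u(11600)/u(32965).
With u(x) = x: δ^4 = 11600/32965 = 0.35189.
Hence δ = (0.35189)^(1/4) = 0.770196.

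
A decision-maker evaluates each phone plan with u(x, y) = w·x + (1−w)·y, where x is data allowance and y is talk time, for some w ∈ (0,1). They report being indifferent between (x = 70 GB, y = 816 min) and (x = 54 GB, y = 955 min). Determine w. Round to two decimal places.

Equating utilities: w·70 + (1−w)·816 = w·54 + (1−w)·955.
w·(70−54) = (1−w)·(955−816), i.e. w·16 = (1−w)·139.
The marginal rate of substitution is 139/16, so w = 139/(16+139) = 0.90.

w = 0.90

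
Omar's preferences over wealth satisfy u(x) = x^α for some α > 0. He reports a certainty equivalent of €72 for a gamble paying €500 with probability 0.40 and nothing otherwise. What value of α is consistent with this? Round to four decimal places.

α ≈ 0.4728

The lottery's expected utility is 0.40·u(500) + 0.60·u(0) = 0.40·500^α (since u(0) = 0 for α > 0).
Indifference: 72^α = 0.40·500^α, so (72/500)^α = 0.40.
Taking logs: α·ln(72/500) = ln(0.40), so α = -0.9162907 / -1.9379420 ≈ 0.4728.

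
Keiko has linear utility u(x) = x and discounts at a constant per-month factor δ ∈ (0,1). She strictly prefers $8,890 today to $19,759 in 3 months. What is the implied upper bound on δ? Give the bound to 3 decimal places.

δ < 0.766

The preference means 8890 > δ^3·19759.
Dividing by 19759: δ^3 < 0.44992. Both sides are positive, so the cube root keeps the direction.
δ < 0.44992^(1/3) = 0.766.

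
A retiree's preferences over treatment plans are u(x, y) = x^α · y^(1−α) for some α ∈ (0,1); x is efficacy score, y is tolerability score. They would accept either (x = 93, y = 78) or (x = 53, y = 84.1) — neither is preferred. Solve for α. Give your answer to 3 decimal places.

Set the two utilities equal: 93^α·78^(1−α) = 53^α·84.1^(1−α).
(93/53)^α = (84.1/78)^(1−α); take logs: α·ln(93/53) = (1−α)·ln(84.1/78), i.e. α·0.562308 = (1−α)·0.075298.
With A = 0.562308 and B = 0.075298: α·A = (1−α)·B, so α = B/(A+B) = 0.075298/0.637606 ≈ 0.118.

α ≈ 0.118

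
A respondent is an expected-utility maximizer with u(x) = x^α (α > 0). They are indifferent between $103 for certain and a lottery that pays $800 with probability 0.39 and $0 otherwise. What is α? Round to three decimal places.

EU(lottery) = 0.39·800^α + 0.61·0 = 0.39·800^α.
Setting u(103) equal to that: 103^α = 0.39·800^α ⇒ (103/800)^α = 0.39.
Take logs: α = ln 0.39 / ln(103/800) ≈ 0.45935.

α ≈ 0.459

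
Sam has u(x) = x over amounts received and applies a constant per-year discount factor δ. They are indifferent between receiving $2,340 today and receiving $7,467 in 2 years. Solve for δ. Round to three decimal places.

δ ≈ 0.560

Equating discounted utilities: u(2340) = δ^2·u(7467) ⇒ δ^2 = u(2340)/u(7467).
With u(x) = x: δ^2 = 2340/7467 = 0.31338.
Taking the square root: δ = 0.31338^(1/2) ≈ 0.560.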